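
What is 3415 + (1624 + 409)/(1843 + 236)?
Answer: 7101818/2079 ≈ 3416.0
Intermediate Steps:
3415 + (1624 + 409)/(1843 + 236) = 3415 + 2033/2079 = 7101818/2079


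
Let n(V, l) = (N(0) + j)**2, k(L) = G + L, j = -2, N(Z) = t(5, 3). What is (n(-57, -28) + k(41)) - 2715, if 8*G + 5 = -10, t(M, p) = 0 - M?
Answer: -21015/8 ≈ -2626.9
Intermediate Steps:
t(M, p) = -M
N(Z) = -5 (N(Z) = -1*5 = -5)
G = -15/8 (G = -5/8 + (1/8)*(-10) = -5/8 - 5/4 = -15/8 ≈ -1.8750)
k(L) = -15/8 + L
n(V, l) = 49 (n(V, l) = (-5 - 2)**2 = (-7)**2 = 49)
(n(-57, -28) + k(41)) - 2715 = (49 + (-15/8 + 41)) - 2715 = (49 + 313/8) - 2715 = 705/8 - 2715 = -21015/8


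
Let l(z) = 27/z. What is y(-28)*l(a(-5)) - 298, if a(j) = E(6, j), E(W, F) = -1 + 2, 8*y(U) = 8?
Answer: -271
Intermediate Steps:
y(U) = 1 (y(U) = (⅛)*8 = 1)
E(W, F) = 1
a(j) = 1
y(-28)*l(a(-5)) - 298 = 1*(27/1) - 298 = 1*(27*1) - 298 = 1*27 - 298 = 27 - 298 = -271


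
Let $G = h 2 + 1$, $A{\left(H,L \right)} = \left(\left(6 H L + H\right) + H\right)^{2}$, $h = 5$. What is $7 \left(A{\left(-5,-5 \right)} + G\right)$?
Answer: $137277$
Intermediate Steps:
$A{\left(H,L \right)} = \left(2 H + 6 H L\right)^{2}$ ($A{\left(H,L \right)} = \left(\left(6 H L + H\right) + H\right)^{2} = \left(\left(H + 6 H L\right) + H\right)^{2} = \left(2 H + 6 H L\right)^{2}$)
$G = 11$ ($G = 5 \cdot 2 + 1 = 10 + 1 = 11$)
$7 \left(A{\left(-5,-5 \right)} + G\right) = 7 \left(4 \left(-5\right)^{2} \left(1 + 3 \left(-5\right)\right)^{2} + 11\right) = 7 \left(4 \cdot 25 \left(1 - 15\right)^{2} + 11\right) = 7 \left(4 \cdot 25 \left(-14\right)^{2} + 11\right) = 7 \left(4 \cdot 25 \cdot 196 + 11\right) = 7 \left(19600 + 11\right) = 7 \cdot 19611 = 137277$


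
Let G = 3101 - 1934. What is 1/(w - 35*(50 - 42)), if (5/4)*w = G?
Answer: 5/3268 ≈ 0.0015300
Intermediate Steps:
G = 1167
w = 4668/5 (w = (⅘)*1167 = 4668/5 ≈ 933.60)
1/(w - 35*(50 - 42)) = 1/(4668/5 - 35*(50 - 42)) = 1/(4668/5 - 35*8) = 1/(4668/5 - 280) = 1/(3268/5) = 5/3268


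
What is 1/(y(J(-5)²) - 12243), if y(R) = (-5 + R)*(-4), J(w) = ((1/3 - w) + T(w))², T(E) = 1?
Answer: -81/1511347 ≈ -5.3595e-5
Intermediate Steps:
J(w) = (4/3 - w)² (J(w) = ((1/3 - w) + 1)² = ((⅓ - w) + 1)² = (4/3 - w)²)
y(R) = 20 - 4*R
1/(y(J(-5)²) - 12243) = 1/((20 - 4*(-4 + 3*(-5))⁴/81) - 12243) = 1/((20 - 4*(-4 - 15)⁴/81) - 12243) = 1/((20 - 4*((⅑)*(-19)²)²) - 12243) = 1/((20 - 4*((⅑)*361)²) - 12243) = 1/((20 - 4*(361/9)²) - 12243) = 1/((20 - 4*130321/81) - 12243) = 1/((20 - 521284/81) - 12243) = 1/(-519664/81 - 12243) = 1/(-1511347/81) = -81/1511347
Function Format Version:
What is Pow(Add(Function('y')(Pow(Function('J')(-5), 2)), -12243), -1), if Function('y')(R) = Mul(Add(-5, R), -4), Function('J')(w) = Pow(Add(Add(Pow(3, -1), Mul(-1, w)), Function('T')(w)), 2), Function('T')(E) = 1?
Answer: Rational(-81, 1511347) ≈ -5.3595e-5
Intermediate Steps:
Function('J')(w) = Pow(Add(Rational(4, 3), Mul(-1, w)), 2) (Function('J')(w) = Pow(Add(Add(Pow(3, -1), Mul(-1, w)), 1), 2) = Pow(Add(Add(Rational(1, 3), Mul(-1, w)), 1), 2) = Pow(Add(Rational(4, 3), Mul(-1, w)), 2))
Function('y')(R) = Add(20, Mul(-4, R))
Pow(Add(Function('y')(Pow(Function('J')(-5), 2)), -12243), -1) = Pow(Add(Add(20, Mul(-4, Pow(Mul(Rational(1, 9), Pow(Add(-4, Mul(3, -5)), 2)), 2))), -12243), -1) = Pow(Add(Add(20, Mul(-4, Pow(Mul(Rational(1, 9), Pow(Add(-4, -15), 2)), 2))), -12243), -1) = Pow(Add(Add(20, Mul(-4, Pow(Mul(Rational(1, 9), Pow(-19, 2)), 2))), -12243), -1) = Pow(Add(Add(20, Mul(-4, Pow(Mul(Rational(1, 9), 361), 2))), -12243), -1) = Pow(Add(Add(20, Mul(-4, Pow(Rational(361, 9), 2))), -12243), -1) = Pow(Add(Add(20, Mul(-4, Rational(130321, 81))), -12243), -1) = Pow(Add(Add(20, Rational(-521284, 81)), -12243), -1) = Pow(Add(Rational(-519664, 81), -12243), -1) = Pow(Rational(-1511347, 81), -1) = Rational(-81, 1511347)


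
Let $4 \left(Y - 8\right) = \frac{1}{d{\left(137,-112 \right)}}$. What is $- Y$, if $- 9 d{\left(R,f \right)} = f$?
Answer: $- \frac{3593}{448} \approx -8.0201$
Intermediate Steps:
$d{\left(R,f \right)} = - \frac{f}{9}$
$Y = \frac{3593}{448}$ ($Y = 8 + \frac{1}{4 \left(\left(- \frac{1}{9}\right) \left(-112\right)\right)} = 8 + \frac{1}{4 \cdot \frac{112}{9}} = 8 + \frac{1}{4} \cdot \frac{9}{112} = 8 + \frac{9}{448} = \frac{3593}{448} \approx 8.0201$)
$- Y = \left(-1\right) \frac{3593}{448} = - \frac{3593}{448}$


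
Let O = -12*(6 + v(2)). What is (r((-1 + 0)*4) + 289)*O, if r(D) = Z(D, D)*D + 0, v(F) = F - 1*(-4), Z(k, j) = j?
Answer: -43920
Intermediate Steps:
v(F) = 4 + F (v(F) = F + 4 = 4 + F)
O = -144 (O = -12*(6 + (4 + 2)) = -12*(6 + 6) = -12*12 = -144)
r(D) = D**2 (r(D) = D*D + 0 = D**2 + 0 = D**2)
(r((-1 + 0)*4) + 289)*O = (((-1 + 0)*4)**2 + 289)*(-144) = ((-1*4)**2 + 289)*(-144) = ((-4)**2 + 289)*(-144) = (16 + 289)*(-144) = 305*(-144) = -43920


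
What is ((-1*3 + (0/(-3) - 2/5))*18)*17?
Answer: -5202/5 ≈ -1040.4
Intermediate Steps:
((-1*3 + (0/(-3) - 2/5))*18)*17 = ((-3 + (0*(-⅓) - 2*⅕))*18)*17 = ((-3 + (0 - ⅖))*18)*17 = ((-3 - ⅖)*18)*17 = -17/5*18*17 = -306/5*17 = -5202/5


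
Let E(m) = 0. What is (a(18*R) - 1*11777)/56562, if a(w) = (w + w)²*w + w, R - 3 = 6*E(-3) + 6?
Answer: 16994497/56562 ≈ 300.46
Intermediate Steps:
R = 9 (R = 3 + (6*0 + 6) = 3 + (0 + 6) = 3 + 6 = 9)
a(w) = w + 4*w³ (a(w) = (2*w)²*w + w = (4*w²)*w + w = 4*w³ + w = w + 4*w³)
(a(18*R) - 1*11777)/56562 = ((18*9 + 4*(18*9)³) - 1*11777)/56562 = ((162 + 4*162³) - 11777)*(1/56562) = ((162 + 4*4251528) - 11777)*(1/56562) = ((162 + 17006112) - 11777)*(1/56562) = (17006274 - 11777)*(1/56562) = 16994497*(1/56562) = 16994497/56562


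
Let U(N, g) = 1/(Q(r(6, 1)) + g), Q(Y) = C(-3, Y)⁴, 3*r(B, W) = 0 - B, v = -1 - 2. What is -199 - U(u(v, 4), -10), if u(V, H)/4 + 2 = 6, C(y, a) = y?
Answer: -14130/71 ≈ -199.01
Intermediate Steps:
v = -3
r(B, W) = -B/3 (r(B, W) = (0 - B)/3 = (-B)/3 = -B/3)
u(V, H) = 16 (u(V, H) = -8 + 4*6 = -8 + 24 = 16)
Q(Y) = 81 (Q(Y) = (-3)⁴ = 81)
U(N, g) = 1/(81 + g)
-199 - U(u(v, 4), -10) = -199 - 1/(81 - 10) = -199 - 1/71 = -14130/71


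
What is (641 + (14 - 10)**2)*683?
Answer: 448731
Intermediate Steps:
(641 + (14 - 10)**2)*683 = (641 + 4**2)*683 = (641 + 16)*683 = 657*683 = 448731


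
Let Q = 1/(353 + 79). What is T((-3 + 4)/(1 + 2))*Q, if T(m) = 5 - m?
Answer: 7/648 ≈ 0.010802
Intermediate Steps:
Q = 1/432 ≈ 0.0023148
T((-3 + 4)/(1 + 2))*Q = (5 - (-3 + 4)/(1 + 2))*(1/432) = (5 - 1/3)*(1/432) = (5 - 1*⅓)*(1/432) = (5 - ⅓)*(1/432) = (14/3)*(1/432) = 7/648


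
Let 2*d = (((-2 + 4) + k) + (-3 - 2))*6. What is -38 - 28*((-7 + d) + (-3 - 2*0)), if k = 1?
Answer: 410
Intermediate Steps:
d = -6 (d = ((((-2 + 4) + 1) + (-3 - 2))*6)/2 = (((2 + 1) - 5)*6)/2 = ((3 - 5)*6)/2 = (-2*6)/2 = (½)*(-12) = -6)
-38 - 28*((-7 + d) + (-3 - 2*0)) = -38 - 28*((-7 - 6) + (-3 - 2*0)) = -38 - 28*(-13 + (-3 + 0)) = -38 - 28*(-13 - 3) = -38 - 28*(-16) = -38 + 448 = 410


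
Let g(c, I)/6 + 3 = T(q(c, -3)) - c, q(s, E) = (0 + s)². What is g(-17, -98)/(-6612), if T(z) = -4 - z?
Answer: 279/1102 ≈ 0.25318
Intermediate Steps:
q(s, E) = s²
g(c, I) = -42 - 6*c - 6*c² (g(c, I) = -18 + 6*((-4 - c²) - c) = -18 + 6*(-4 - c - c²) = -18 + (-24 - 6*c - 6*c²) = -42 - 6*c - 6*c²)
g(-17, -98)/(-6612) = (-42 - 6*(-17) - 6*(-17)²)/(-6612) = (-42 + 102 - 6*289)*(-1/6612) = (-42 + 102 - 1734)*(-1/6612) = -1674*(-1/6612) = 279/1102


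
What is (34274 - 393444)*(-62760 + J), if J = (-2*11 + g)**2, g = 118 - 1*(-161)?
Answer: -1181310130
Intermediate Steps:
g = 279 (g = 118 + 161 = 279)
J = 66049 (J = (-2*11 + 279)**2 = (-22 + 279)**2 = 257**2 = 66049)
(34274 - 393444)*(-62760 + J) = (34274 - 393444)*(-62760 + 66049) = -359170*3289 = -1181310130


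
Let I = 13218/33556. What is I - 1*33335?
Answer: -559288021/16778 ≈ -33335.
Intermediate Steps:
I = 6609/16778 (I = 13218*(1/33556) = 6609/16778 ≈ 0.39391)
I - 1*33335 = 6609/16778 - 1*33335 = 6609/16778 - 33335 = -559288021/16778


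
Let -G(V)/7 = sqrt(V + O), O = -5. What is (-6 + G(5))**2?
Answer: 36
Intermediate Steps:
G(V) = -7*sqrt(-5 + V) (G(V) = -7*sqrt(V - 5) = -7*sqrt(-5 + V))
(-6 + G(5))**2 = (-6 - 7*sqrt(-5 + 5))**2 = (-6 - 7*sqrt(0))**2 = (-6 - 7*0)**2 = (-6 + 0)**2 = (-6)**2 = 36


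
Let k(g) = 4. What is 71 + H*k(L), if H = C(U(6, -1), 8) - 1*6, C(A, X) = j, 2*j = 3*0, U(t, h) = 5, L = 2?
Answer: 47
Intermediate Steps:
j = 0 (j = (3*0)/2 = (½)*0 = 0)
C(A, X) = 0
H = -6 (H = 0 - 1*6 = 0 - 6 = -6)
71 + H*k(L) = 71 - 6*4 = 71 - 24 = 47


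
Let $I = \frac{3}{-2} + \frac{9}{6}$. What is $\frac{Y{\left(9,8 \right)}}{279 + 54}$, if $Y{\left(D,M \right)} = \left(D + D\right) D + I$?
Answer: $\frac{18}{37} \approx 0.48649$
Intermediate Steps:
$I = 0$ ($I = 3 \left(- \frac{1}{2}\right) + 9 \cdot \frac{1}{6} = - \frac{3}{2} + \frac{3}{2} = 0$)
$Y{\left(D,M \right)} = 2 D^{2}$ ($Y{\left(D,M \right)} = \left(D + D\right) D + 0 = 2 D D + 0 = 2 D^{2} + 0 = 2 D^{2}$)
$\frac{Y{\left(9,8 \right)}}{279 + 54} = \frac{2 \cdot 9^{2}}{279 + 54} = \frac{2 \cdot 81}{333} = \frac{1}{333} \cdot 162 = \frac{18}{37}$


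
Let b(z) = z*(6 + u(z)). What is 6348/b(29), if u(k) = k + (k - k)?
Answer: 6348/1015 ≈ 6.2542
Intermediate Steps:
u(k) = k (u(k) = k + 0 = k)
b(z) = z*(6 + z)
6348/b(29) = 6348/((29*(6 + 29))) = 6348/((29*35)) = 6348/1015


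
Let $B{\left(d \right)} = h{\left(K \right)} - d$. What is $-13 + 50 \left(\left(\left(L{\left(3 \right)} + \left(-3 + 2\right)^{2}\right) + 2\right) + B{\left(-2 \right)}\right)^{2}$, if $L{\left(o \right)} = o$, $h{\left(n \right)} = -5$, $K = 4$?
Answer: $437$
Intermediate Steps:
$B{\left(d \right)} = -5 - d$
$-13 + 50 \left(\left(\left(L{\left(3 \right)} + \left(-3 + 2\right)^{2}\right) + 2\right) + B{\left(-2 \right)}\right)^{2} = -13 + 50 \left(\left(\left(3 + \left(-3 + 2\right)^{2}\right) + 2\right) - 3\right)^{2} = -13 + 50 \left(\left(\left(3 + \left(-1\right)^{2}\right) + 2\right) + \left(-5 + 2\right)\right)^{2} = -13 + 50 \left(\left(\left(3 + 1\right) + 2\right) - 3\right)^{2} = -13 + 50 \left(\left(4 + 2\right) - 3\right)^{2} = -13 + 50 \left(6 - 3\right)^{2} = -13 + 50 \cdot 3^{2} = -13 + 50 \cdot 9 = -13 + 450 = 437$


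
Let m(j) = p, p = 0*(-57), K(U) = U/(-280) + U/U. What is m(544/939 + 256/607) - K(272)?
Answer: -1/35 ≈ -0.028571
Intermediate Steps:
K(U) = 1 - U/280 (K(U) = U*(-1/280) + 1 = -U/280 + 1 = 1 - U/280)
p = 0
m(j) = 0
m(544/939 + 256/607) - K(272) = 0 - (1 - 1/280*272) = 0 - (1 - 34/35) = 0 - 1*1/35 = 0 - 1/35 = -1/35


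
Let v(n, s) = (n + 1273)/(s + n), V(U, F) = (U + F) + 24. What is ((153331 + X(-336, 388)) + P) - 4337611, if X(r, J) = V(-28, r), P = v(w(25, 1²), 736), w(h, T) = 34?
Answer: -3222156093/770 ≈ -4.1846e+6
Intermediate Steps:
V(U, F) = 24 + F + U (V(U, F) = (F + U) + 24 = 24 + F + U)
v(n, s) = (1273 + n)/(n + s)
P = 1307/770 (P = (1273 + 34)/(34 + 736) = 1307/770 ≈ 1.6974)
X(r, J) = -4 + r (X(r, J) = 24 + r - 28 = -4 + r)
((153331 + X(-336, 388)) + P) - 4337611 = ((153331 + (-4 - 336)) + 1307/770) - 4337611 = ((153331 - 340) + 1307/770) - 4337611 = (152991 + 1307/770) - 4337611 = 117804377/770 - 4337611 = -3222156093/770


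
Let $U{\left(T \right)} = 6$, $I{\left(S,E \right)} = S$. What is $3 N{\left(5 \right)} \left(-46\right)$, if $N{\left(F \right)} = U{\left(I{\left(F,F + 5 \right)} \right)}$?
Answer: $-828$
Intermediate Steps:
$N{\left(F \right)} = 6$
$3 N{\left(5 \right)} \left(-46\right) = 3 \cdot 6 \left(-46\right) = 18 \left(-46\right) = -828$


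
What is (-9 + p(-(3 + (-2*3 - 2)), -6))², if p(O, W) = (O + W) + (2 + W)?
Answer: 196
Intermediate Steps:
p(O, W) = 2 + O + 2*W
(-9 + p(-(3 + (-2*3 - 2)), -6))² = (-9 + (2 - (3 + (-2*3 - 2)) + 2*(-6)))² = (-9 + (2 - (3 + (-6 - 2)) - 12))² = (-9 + (2 - (3 - 8) - 12))² = (-9 + (2 - 1*(-5) - 12))² = (-9 + (2 + 5 - 12))² = (-9 - 5)² = (-14)² = 196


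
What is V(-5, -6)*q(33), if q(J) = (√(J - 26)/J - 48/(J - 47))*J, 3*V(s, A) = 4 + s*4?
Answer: -4224/7 - 16*√7/3 ≈ -617.54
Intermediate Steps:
V(s, A) = 4/3 + 4*s/3 (V(s, A) = (4 + s*4)/3 = (4 + 4*s)/3 = 4/3 + 4*s/3)
q(J) = J*(-48/(-47 + J) + √(-26 + J)/J) (q(J) = (√(-26 + J)/J - 48/(-47 + J))*J = (-48/(-47 + J) + √(-26 + J)/J)*J = J*(-48/(-47 + J) + √(-26 + J)/J))
V(-5, -6)*q(33) = (4/3 + (4/3)*(-5))*((-48*33 - 47*√(-26 + 33) + 33*√(-26 + 33))/(-47 + 33)) = (4/3 - 20/3)*((-1584 - 47*√7 + 33*√7)/(-14)) = -(-8)*(-1584 - 14*√7)/21 = -16*(792/7 + √7)/3 = -4224/7 - 16*√7/3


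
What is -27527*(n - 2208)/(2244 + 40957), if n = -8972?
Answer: 307751860/43201 ≈ 7123.7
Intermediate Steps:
-27527*(n - 2208)/(2244 + 40957) = -27527*(-8972 - 2208)/(2244 + 40957) = -27527/(43201/(-11180)) = -27527/(43201*(-1/11180)) = -27527/(-43201/11180) = -27527*(-11180/43201) = 307751860/43201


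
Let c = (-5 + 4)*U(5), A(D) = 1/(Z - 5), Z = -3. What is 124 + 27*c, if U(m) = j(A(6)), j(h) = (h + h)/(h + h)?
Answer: 97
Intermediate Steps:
A(D) = -⅛ (A(D) = 1/(-3 - 5) = 1/(-8) = -⅛)
j(h) = 1 (j(h) = (2*h)/((2*h)) = (2*h)*(1/(2*h)) = 1)
U(m) = 1
c = -1 (c = (-5 + 4)*1 = -1*1 = -1)
124 + 27*c = 124 + 27*(-1) = 124 - 27 = 97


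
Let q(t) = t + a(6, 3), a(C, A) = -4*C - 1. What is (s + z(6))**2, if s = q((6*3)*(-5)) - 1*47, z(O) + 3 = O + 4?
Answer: 24025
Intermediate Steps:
a(C, A) = -1 - 4*C
q(t) = -25 + t (q(t) = t + (-1 - 4*6) = t + (-1 - 24) = t - 25 = -25 + t)
z(O) = 1 + O (z(O) = -3 + (O + 4) = -3 + (4 + O) = 1 + O)
s = -162 (s = (-25 + (6*3)*(-5)) - 1*47 = (-25 + 18*(-5)) - 47 = (-25 - 90) - 47 = -115 - 47 = -162)
(s + z(6))**2 = (-162 + (1 + 6))**2 = (-162 + 7)**2 = (-155)**2 = 24025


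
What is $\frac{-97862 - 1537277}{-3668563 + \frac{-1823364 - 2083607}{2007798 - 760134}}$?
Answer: $\frac{2040104065296}{4577137893803} \approx 0.44572$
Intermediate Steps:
$\frac{-97862 - 1537277}{-3668563 + \frac{-1823364 - 2083607}{2007798 - 760134}} = - \frac{1635139}{-3668563 - \frac{3906971}{1247664}} = - \frac{1635139}{- \frac{4577137893803}{1247664}} = \left(-1635139\right) \left(- \frac{1247664}{4577137893803}\right) = \frac{2040104065296}{4577137893803}$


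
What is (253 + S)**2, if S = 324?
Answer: 332929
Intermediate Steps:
(253 + S)**2 = (253 + 324)**2 = 577**2 = 332929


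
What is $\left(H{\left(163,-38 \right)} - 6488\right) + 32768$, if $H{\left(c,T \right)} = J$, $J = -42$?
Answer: $26238$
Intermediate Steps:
$H{\left(c,T \right)} = -42$
$\left(H{\left(163,-38 \right)} - 6488\right) + 32768 = \left(-42 - 6488\right) + 32768 = -6530 + 32768 = 26238$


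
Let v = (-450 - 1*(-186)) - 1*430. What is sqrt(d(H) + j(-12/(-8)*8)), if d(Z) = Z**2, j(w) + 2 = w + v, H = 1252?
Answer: 2*sqrt(391705) ≈ 1251.7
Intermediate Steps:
v = -694 (v = (-450 + 186) - 430 = -264 - 430 = -694)
j(w) = -696 + w (j(w) = -2 + (w - 694) = -2 + (-694 + w) = -696 + w)
sqrt(d(H) + j(-12/(-8)*8)) = sqrt(1252**2 + (-696 - 12/(-8)*8)) = sqrt(1567504 + (-696 - 12*(-1/8)*8)) = sqrt(1567504 + (-696 + (3/2)*8)) = sqrt(1567504 + (-696 + 12)) = sqrt(1567504 - 684) = sqrt(1566820) = 2*sqrt(391705)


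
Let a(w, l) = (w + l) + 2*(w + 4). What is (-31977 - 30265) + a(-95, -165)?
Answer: -62684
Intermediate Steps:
a(w, l) = 8 + l + 3*w (a(w, l) = (l + w) + 2*(4 + w) = (l + w) + (8 + 2*w) = 8 + l + 3*w)
(-31977 - 30265) + a(-95, -165) = (-31977 - 30265) + (8 - 165 + 3*(-95)) = -62242 + (8 - 165 - 285) = -62242 - 442 = -62684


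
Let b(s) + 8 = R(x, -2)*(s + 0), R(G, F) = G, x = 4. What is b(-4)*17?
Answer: -408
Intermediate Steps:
b(s) = -8 + 4*s (b(s) = -8 + 4*(s + 0) = -8 + 4*s)
b(-4)*17 = (-8 + 4*(-4))*17 = (-8 - 16)*17 = -24*17 = -408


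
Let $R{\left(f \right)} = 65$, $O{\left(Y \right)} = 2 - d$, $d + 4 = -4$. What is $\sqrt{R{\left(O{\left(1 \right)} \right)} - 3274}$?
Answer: $i \sqrt{3209} \approx 56.648 i$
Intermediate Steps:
$d = -8$ ($d = -4 - 4 = -8$)
$O{\left(Y \right)} = 10$ ($O{\left(Y \right)} = 2 - -8 = 2 + 8 = 10$)
$\sqrt{R{\left(O{\left(1 \right)} \right)} - 3274} = \sqrt{65 - 3274} = \sqrt{-3209} = i \sqrt{3209}$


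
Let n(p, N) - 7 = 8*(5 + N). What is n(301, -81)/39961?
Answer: -601/39961 ≈ -0.015040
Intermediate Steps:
n(p, N) = 47 + 8*N (n(p, N) = 7 + 8*(5 + N) = 7 + (40 + 8*N) = 47 + 8*N)
n(301, -81)/39961 = (47 + 8*(-81))/39961 = (47 - 648)*(1/39961) = -601*1/39961 = -601/39961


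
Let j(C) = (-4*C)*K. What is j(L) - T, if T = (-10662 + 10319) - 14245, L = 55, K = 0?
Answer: 14588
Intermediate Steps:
T = -14588 (T = -343 - 14245 = -14588)
j(C) = 0 (j(C) = -4*C*0 = 0)
j(L) - T = 0 - 1*(-14588) = 0 + 14588 = 14588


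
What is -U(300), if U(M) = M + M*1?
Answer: -600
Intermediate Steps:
U(M) = 2*M (U(M) = M + M = 2*M)
-U(300) = -2*300 = -1*600 = -600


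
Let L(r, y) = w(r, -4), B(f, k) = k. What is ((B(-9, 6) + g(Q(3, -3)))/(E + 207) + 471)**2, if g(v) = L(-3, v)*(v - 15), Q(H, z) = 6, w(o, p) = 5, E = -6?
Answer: 995023936/4489 ≈ 2.2166e+5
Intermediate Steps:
L(r, y) = 5
g(v) = -75 + 5*v (g(v) = 5*(v - 15) = 5*(-15 + v) = -75 + 5*v)
((B(-9, 6) + g(Q(3, -3)))/(E + 207) + 471)**2 = ((6 + (-75 + 5*6))/(-6 + 207) + 471)**2 = ((6 + (-75 + 30))/201 + 471)**2 = ((6 - 45)*(1/201) + 471)**2 = (-39*1/201 + 471)**2 = (-13/67 + 471)**2 = (31544/67)**2 = 995023936/4489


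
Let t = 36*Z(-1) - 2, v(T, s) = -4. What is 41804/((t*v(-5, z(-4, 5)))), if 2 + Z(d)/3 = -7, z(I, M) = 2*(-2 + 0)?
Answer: 10451/974 ≈ 10.730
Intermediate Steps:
z(I, M) = -4 (z(I, M) = 2*(-2) = -4)
Z(d) = -27 (Z(d) = -6 + 3*(-7) = -6 - 21 = -27)
t = -974 (t = 36*(-27) - 2 = -972 - 2 = -974)
41804/((t*v(-5, z(-4, 5)))) = 41804/((-974*(-4))) = 41804/3896 = 41804*(1/3896) = 10451/974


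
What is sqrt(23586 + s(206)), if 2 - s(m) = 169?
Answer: sqrt(23419) ≈ 153.03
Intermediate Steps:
s(m) = -167 (s(m) = 2 - 1*169 = 2 - 169 = -167)
sqrt(23586 + s(206)) = sqrt(23586 - 167) = sqrt(23419)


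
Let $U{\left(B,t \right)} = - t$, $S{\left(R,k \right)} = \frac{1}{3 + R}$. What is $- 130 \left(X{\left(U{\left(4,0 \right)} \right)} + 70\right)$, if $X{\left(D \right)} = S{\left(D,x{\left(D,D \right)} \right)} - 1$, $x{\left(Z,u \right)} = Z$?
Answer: $- \frac{27040}{3} \approx -9013.3$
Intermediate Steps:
$X{\left(D \right)} = -1 + \frac{1}{3 + D}$ ($X{\left(D \right)} = \frac{1}{3 + D} - 1 = -1 + \frac{1}{3 + D}$)
$- 130 \left(X{\left(U{\left(4,0 \right)} \right)} + 70\right) = - 130 \left(\frac{-2 - \left(-1\right) 0}{3 - 0} + 70\right) = - 130 \left(\frac{-2 - 0}{3 + 0} + 70\right) = - 130 \left(\frac{-2 + 0}{3} + 70\right) = - 130 \left(\frac{1}{3} \left(-2\right) + 70\right) = - 130 \left(- \frac{2}{3} + 70\right) = \left(-130\right) \frac{208}{3} = - \frac{27040}{3}$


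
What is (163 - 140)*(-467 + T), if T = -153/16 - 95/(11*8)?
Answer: -1933495/176 ≈ -10986.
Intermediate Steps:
T = -1873/176 (T = -153*1/16 - 95/88 = -153/16 - 95*1/88 = -153/16 - 95/88 = -1873/176 ≈ -10.642)
(163 - 140)*(-467 + T) = (163 - 140)*(-467 - 1873/176) = 23*(-84065/176) = -1933495/176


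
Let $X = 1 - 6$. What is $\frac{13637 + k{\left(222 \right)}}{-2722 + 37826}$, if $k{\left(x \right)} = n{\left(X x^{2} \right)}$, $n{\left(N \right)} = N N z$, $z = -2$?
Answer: $- \frac{121445619163}{35104} \approx -3.4596 \cdot 10^{6}$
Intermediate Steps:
$X = -5$ ($X = 1 - 6 = -5$)
$n{\left(N \right)} = - 2 N^{2}$ ($n{\left(N \right)} = N N \left(-2\right) = N^{2} \left(-2\right) = - 2 N^{2}$)
$k{\left(x \right)} = - 50 x^{4}$ ($k{\left(x \right)} = - 2 \left(- 5 x^{2}\right)^{2} = - 2 \cdot 25 x^{4} = - 50 x^{4}$)
$\frac{13637 + k{\left(222 \right)}}{-2722 + 37826} = \frac{13637 - 50 \cdot 222^{4}}{-2722 + 37826} = \frac{13637 - 121445632800}{35104} = \left(13637 - 121445632800\right) \frac{1}{35104} = \left(-121445619163\right) \frac{1}{35104} = - \frac{121445619163}{35104}$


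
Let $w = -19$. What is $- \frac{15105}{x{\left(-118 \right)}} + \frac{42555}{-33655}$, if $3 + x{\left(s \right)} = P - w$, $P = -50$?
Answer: $\frac{101382381}{228854} \approx 443.0$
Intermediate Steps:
$x{\left(s \right)} = -34$ ($x{\left(s \right)} = -3 - 31 = -34$)
$- \frac{15105}{x{\left(-118 \right)}} + \frac{42555}{-33655} = - \frac{15105}{-34} + \frac{42555}{-33655} = \left(-15105\right) \left(- \frac{1}{34}\right) + 42555 \left(- \frac{1}{33655}\right) = \frac{15105}{34} - \frac{8511}{6731} = \frac{101382381}{228854}$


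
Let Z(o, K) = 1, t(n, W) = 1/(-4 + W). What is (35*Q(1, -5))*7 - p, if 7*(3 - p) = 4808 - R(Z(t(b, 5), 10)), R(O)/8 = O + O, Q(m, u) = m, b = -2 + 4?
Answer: 6486/7 ≈ 926.57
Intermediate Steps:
b = 2
R(O) = 16*O (R(O) = 8*(O + O) = 8*(2*O) = 16*O)
p = -4771/7 (p = 3 - (4808 - 16)/7 = 3 - 1/7*4792 = 3 - 4792/7 = -4771/7 ≈ -681.57)
(35*Q(1, -5))*7 - p = (35*1)*7 - 1*(-4771/7) = 35*7 + 4771/7 = 245 + 4771/7 = 6486/7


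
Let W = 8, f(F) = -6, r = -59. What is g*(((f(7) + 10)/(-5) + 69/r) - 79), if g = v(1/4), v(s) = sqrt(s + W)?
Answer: -11943*sqrt(33)/295 ≈ -232.57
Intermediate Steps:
v(s) = sqrt(8 + s) (v(s) = sqrt(s + 8) = sqrt(8 + s))
g = sqrt(33)/2 (g = sqrt(8 + 1/4) = sqrt(33/4) = sqrt(33)/2 ≈ 2.8723)
g*(((f(7) + 10)/(-5) + 69/r) - 79) = (sqrt(33)/2)*(((-6 + 10)/(-5) + 69/(-59)) - 79) = (sqrt(33)/2)*((4*(-1/5) + 69*(-1/59)) - 79) = (sqrt(33)/2)*((-4/5 - 69/59) - 79) = (sqrt(33)/2)*(-581/295 - 79) = (sqrt(33)/2)*(-23886/295) = -11943*sqrt(33)/295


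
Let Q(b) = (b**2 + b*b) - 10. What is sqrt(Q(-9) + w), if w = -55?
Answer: sqrt(97) ≈ 9.8489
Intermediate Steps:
Q(b) = -10 + 2*b**2 (Q(b) = (b**2 + b**2) - 10 = 2*b**2 - 10 = -10 + 2*b**2)
sqrt(Q(-9) + w) = sqrt((-10 + 2*(-9)**2) - 55) = sqrt((-10 + 2*81) - 55) = sqrt((-10 + 162) - 55) = sqrt(152 - 55) = sqrt(97)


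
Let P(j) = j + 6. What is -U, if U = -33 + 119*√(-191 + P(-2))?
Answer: 33 - 119*I*√187 ≈ 33.0 - 1627.3*I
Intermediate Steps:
P(j) = 6 + j
U = -33 + 119*I*√187 (U = -33 + 119*√(-191 + (6 - 2)) = -33 + 119*√(-191 + 4) = -33 + 119*√(-187) = -33 + 119*(I*√187) = -33 + 119*I*√187 ≈ -33.0 + 1627.3*I)
-U = -(-33 + 119*I*√187) = 33 - 119*I*√187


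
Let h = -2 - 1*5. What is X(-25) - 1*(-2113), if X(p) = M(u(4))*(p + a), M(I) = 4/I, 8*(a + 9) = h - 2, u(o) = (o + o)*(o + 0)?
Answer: 134951/64 ≈ 2108.6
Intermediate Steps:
h = -7 (h = -2 - 5 = -7)
u(o) = 2*o**2 (u(o) = (2*o)*o = 2*o**2)
a = -81/8 (a = -9 + (-7 - 2)/8 = -9 + (1/8)*(-9) = -9 - 9/8 = -81/8 ≈ -10.125)
X(p) = -81/64 + p/8 (X(p) = (4/((2*4**2)))*(p - 81/8) = (4/((2*16)))*(-81/8 + p) = (4/32)*(-81/8 + p) = (4*(1/32))*(-81/8 + p) = (-81/8 + p)/8 = -81/64 + p/8)
X(-25) - 1*(-2113) = (-81/64 + (1/8)*(-25)) - 1*(-2113) = (-81/64 - 25/8) + 2113 = -281/64 + 2113 = 134951/64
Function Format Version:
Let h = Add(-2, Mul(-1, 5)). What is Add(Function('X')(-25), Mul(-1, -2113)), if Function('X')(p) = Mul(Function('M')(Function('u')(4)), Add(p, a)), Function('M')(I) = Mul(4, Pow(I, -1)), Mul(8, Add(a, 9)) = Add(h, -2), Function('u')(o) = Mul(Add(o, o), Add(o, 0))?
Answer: Rational(134951, 64) ≈ 2108.6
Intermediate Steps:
h = -7 (h = Add(-2, -5) = -7)
Function('u')(o) = Mul(2, Pow(o, 2)) (Function('u')(o) = Mul(Mul(2, o), o) = Mul(2, Pow(o, 2)))
a = Rational(-81, 8) (a = Add(-9, Mul(Rational(1, 8), Add(-7, -2))) = Add(-9, Mul(Rational(1, 8), -9)) = Add(-9, Rational(-9, 8)) = Rational(-81, 8) ≈ -10.125)
Function('X')(p) = Add(Rational(-81, 64), Mul(Rational(1, 8), p)) (Function('X')(p) = Mul(Mul(4, Pow(Mul(2, Pow(4, 2)), -1)), Add(p, Rational(-81, 8))) = Mul(Mul(4, Pow(Mul(2, 16), -1)), Add(Rational(-81, 8), p)) = Mul(Mul(4, Pow(32, -1)), Add(Rational(-81, 8), p)) = Mul(Mul(4, Rational(1, 32)), Add(Rational(-81, 8), p)) = Mul(Rational(1, 8), Add(Rational(-81, 8), p)) = Add(Rational(-81, 64), Mul(Rational(1, 8), p)))
Add(Function('X')(-25), Mul(-1, -2113)) = Add(Add(Rational(-81, 64), Mul(Rational(1, 8), -25)), Mul(-1, -2113)) = Add(Add(Rational(-81, 64), Rational(-25, 8)), 2113) = Add(Rational(-281, 64), 2113) = Rational(134951, 64)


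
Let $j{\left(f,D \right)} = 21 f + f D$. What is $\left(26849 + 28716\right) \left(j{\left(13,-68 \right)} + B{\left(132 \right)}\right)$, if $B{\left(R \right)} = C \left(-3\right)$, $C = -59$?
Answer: $-24115210$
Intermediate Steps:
$j{\left(f,D \right)} = 21 f + D f$
$B{\left(R \right)} = 177$ ($B{\left(R \right)} = \left(-59\right) \left(-3\right) = 177$)
$\left(26849 + 28716\right) \left(j{\left(13,-68 \right)} + B{\left(132 \right)}\right) = \left(26849 + 28716\right) \left(13 \left(21 - 68\right) + 177\right) = 55565 \left(13 \left(-47\right) + 177\right) = 55565 \left(-611 + 177\right) = 55565 \left(-434\right) = -24115210$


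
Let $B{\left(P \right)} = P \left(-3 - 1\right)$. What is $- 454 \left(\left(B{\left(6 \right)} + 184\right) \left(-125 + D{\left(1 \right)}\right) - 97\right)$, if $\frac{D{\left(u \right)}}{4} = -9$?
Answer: $11739078$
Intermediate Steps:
$D{\left(u \right)} = -36$ ($D{\left(u \right)} = 4 \left(-9\right) = -36$)
$B{\left(P \right)} = - 4 P$ ($B{\left(P \right)} = P \left(-4\right) = - 4 P$)
$- 454 \left(\left(B{\left(6 \right)} + 184\right) \left(-125 + D{\left(1 \right)}\right) - 97\right) = - 454 \left(\left(\left(-4\right) 6 + 184\right) \left(-125 - 36\right) - 97\right) = - 454 \left(\left(-24 + 184\right) \left(-161\right) - 97\right) = - 454 \left(160 \left(-161\right) - 97\right) = - 454 \left(-25760 - 97\right) = \left(-454\right) \left(-25857\right) = 11739078$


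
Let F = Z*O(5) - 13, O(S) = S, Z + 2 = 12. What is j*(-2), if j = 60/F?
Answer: -120/37 ≈ -3.2432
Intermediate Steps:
Z = 10 (Z = -2 + 12 = 10)
F = 37 (F = 10*5 - 13 = 50 - 13 = 37)
j = 60/37 ≈ 1.6216
j*(-2) = (60/37)*(-2) = -120/37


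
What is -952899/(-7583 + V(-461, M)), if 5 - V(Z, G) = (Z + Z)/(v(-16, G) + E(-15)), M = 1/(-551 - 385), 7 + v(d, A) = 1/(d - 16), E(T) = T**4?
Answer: 1543481977725/12274625446 ≈ 125.75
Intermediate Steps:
v(d, A) = -7 + 1/(-16 + d) (v(d, A) = -7 + 1/(d - 16) = -7 + 1/(-16 + d))
M = -1/936 (M = 1/(-936) = -1/936 ≈ -0.0010684)
V(Z, G) = 5 - 64*Z/1619775 (V(Z, G) = 5 - (Z + Z)/((113 - 7*(-16))/(-16 - 16) + (-15)**4) = 5 - 2*Z/((113 + 112)/(-32) + 50625) = 5 - 2*Z/(-1/32*225 + 50625) = 5 - 2*Z/(-225/32 + 50625) = 5 - 2*Z/1619775/32 = 5 - 2*Z*32/1619775 = 5 - 64*Z/1619775)
-952899/(-7583 + V(-461, M)) = -952899/(-7583 + (5 - 64/1619775*(-461))) = -952899/(-7583 + (5 + 29504/1619775)) = -952899/(-7583 + 8128379/1619775) = -952899/(-12274625446/1619775) = -952899*(-1619775/12274625446) = 1543481977725/12274625446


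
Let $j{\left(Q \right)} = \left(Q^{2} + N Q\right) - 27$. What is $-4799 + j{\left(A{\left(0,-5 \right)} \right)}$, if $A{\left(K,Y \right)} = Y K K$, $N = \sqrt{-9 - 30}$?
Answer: $-4826$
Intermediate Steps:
$N = i \sqrt{39}$ ($N = \sqrt{-39} = i \sqrt{39} \approx 6.245 i$)
$A{\left(K,Y \right)} = Y K^{2}$ ($A{\left(K,Y \right)} = K Y K = Y K^{2}$)
$j{\left(Q \right)} = -27 + Q^{2} + i Q \sqrt{39}$ ($j{\left(Q \right)} = \left(Q^{2} + i \sqrt{39} Q\right) - 27 = \left(Q^{2} + i Q \sqrt{39}\right) - 27 = -27 + Q^{2} + i Q \sqrt{39}$)
$-4799 + j{\left(A{\left(0,-5 \right)} \right)} = -4799 + \left(-27 + \left(- 5 \cdot 0^{2}\right)^{2} + i \left(- 5 \cdot 0^{2}\right) \sqrt{39}\right) = -4799 + \left(-27 + \left(\left(-5\right) 0\right)^{2} + i \left(\left(-5\right) 0\right) \sqrt{39}\right) = -4799 + \left(-27 + 0^{2} + i 0 \sqrt{39}\right) = -4799 + \left(-27 + 0 + 0\right) = -4799 - 27 = -4826$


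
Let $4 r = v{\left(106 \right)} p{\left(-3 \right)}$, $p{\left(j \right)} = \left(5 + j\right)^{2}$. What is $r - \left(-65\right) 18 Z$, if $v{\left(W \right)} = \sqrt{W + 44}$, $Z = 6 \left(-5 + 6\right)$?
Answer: $7020 + 5 \sqrt{6} \approx 7032.3$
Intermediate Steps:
$Z = 6$ ($Z = 6 \cdot 1 = 6$)
$v{\left(W \right)} = \sqrt{44 + W}$
$r = 5 \sqrt{6}$ ($r = \frac{\sqrt{44 + 106} \left(5 - 3\right)^{2}}{4} = \frac{\sqrt{150} \cdot 2^{2}}{4} = \frac{5 \sqrt{6} \cdot 4}{4} = \frac{20 \sqrt{6}}{4} = 5 \sqrt{6} \approx 12.247$)
$r - \left(-65\right) 18 Z = 5 \sqrt{6} - \left(-65\right) 18 \cdot 6 = 5 \sqrt{6} - \left(-1170\right) 6 = 5 \sqrt{6} - -7020 = 5 \sqrt{6} + 7020 = 7020 + 5 \sqrt{6}$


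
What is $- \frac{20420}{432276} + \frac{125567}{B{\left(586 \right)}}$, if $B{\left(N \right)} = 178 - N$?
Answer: $- \frac{88705771}{288184} \approx -307.81$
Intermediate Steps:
$- \frac{20420}{432276} + \frac{125567}{B{\left(586 \right)}} = - \frac{20420}{432276} + \frac{125567}{178 - 586} = \left(-20420\right) \frac{1}{432276} + \frac{125567}{178 - 586} = - \frac{5105}{108069} + \frac{125567}{-408} = - \frac{5105}{108069} + 125567 \left(- \frac{1}{408}\right) = - \frac{5105}{108069} - \frac{125567}{408} = - \frac{88705771}{288184}$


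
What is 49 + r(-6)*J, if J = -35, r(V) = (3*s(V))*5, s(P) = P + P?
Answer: 6349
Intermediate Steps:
s(P) = 2*P
r(V) = 30*V (r(V) = (3*(2*V))*5 = (6*V)*5 = 30*V)
49 + r(-6)*J = 49 + (30*(-6))*(-35) = 49 - 180*(-35) = 49 + 6300 = 6349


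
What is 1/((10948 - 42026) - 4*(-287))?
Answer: -1/29930 ≈ -3.3411e-5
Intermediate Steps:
1/((10948 - 42026) - 4*(-287)) = 1/(-31078 + 1148) = 1/(-29930) = -1/29930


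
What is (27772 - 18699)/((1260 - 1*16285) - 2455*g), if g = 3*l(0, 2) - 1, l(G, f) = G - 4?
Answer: 9073/16890 ≈ 0.53718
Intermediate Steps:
l(G, f) = -4 + G
g = -13 (g = 3*(-4 + 0) - 1 = 3*(-4) - 1 = -12 - 1 = -13)
(27772 - 18699)/((1260 - 1*16285) - 2455*g) = (27772 - 18699)/((1260 - 1*16285) - 2455*(-13)) = 9073/((1260 - 16285) + 31915) = 9073/(-15025 + 31915) = 9073/16890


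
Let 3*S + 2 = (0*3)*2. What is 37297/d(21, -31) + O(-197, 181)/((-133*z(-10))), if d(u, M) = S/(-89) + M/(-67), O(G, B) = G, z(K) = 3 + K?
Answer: 47782089212/602357 ≈ 79325.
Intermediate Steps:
S = -2/3 (S = -2/3 + ((0*3)*2)/3 = -2/3 + (0*2)/3 = -2/3 + (1/3)*0 = -2/3 + 0 = -2/3 ≈ -0.66667)
d(u, M) = 2/267 - M/67 (d(u, M) = -2/3/(-89) + M/(-67) = -2/3*(-1/89) + M*(-1/67) = 2/267 - M/67)
37297/d(21, -31) + O(-197, 181)/((-133*z(-10))) = 37297/(2/267 - 1/67*(-31)) - 197*(-1/(133*(3 - 10))) = 37297/(2/267 + 31/67) - 197/((-133*(-7))) = 37297/(8411/17889) - 197/931 = 37297*(17889/8411) - 197*1/931 = 51323541/647 - 197/931 = 47782089212/602357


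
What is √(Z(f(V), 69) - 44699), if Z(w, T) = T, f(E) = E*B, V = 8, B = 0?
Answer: I*√44630 ≈ 211.26*I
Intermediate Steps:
f(E) = 0 (f(E) = E*0 = 0)
√(Z(f(V), 69) - 44699) = √(69 - 44699) = √(-44630) = I*√44630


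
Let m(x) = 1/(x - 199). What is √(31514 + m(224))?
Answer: 3*√87539/5 ≈ 177.52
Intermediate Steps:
m(x) = 1/(-199 + x)
√(31514 + m(224)) = √(31514 + 1/(-199 + 224)) = √(31514 + 1/25) = √(787851/25) = 3*√87539/5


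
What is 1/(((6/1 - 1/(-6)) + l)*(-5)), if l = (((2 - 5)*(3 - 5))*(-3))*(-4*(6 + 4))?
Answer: -6/21785 ≈ -0.00027542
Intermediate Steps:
l = 720 (l = (-3*(-2)*(-3))*(-4*10) = (6*(-3))*(-40) = -18*(-40) = 720)
1/(((6/1 - 1/(-6)) + l)*(-5)) = 1/(((6/1 - 1/(-6)) + 720)*(-5)) = 1/(((6*1 - 1*(-⅙)) + 720)*(-5)) = 1/(((6 + ⅙) + 720)*(-5)) = 1/((37/6 + 720)*(-5)) = 1/((4357/6)*(-5)) = 1/(-21785/6) = -6/21785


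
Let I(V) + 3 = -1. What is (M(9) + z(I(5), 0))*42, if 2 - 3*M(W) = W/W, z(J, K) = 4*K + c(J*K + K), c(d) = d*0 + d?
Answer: 14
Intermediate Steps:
I(V) = -4 (I(V) = -3 - 1 = -4)
c(d) = d (c(d) = 0 + d = d)
z(J, K) = 5*K + J*K (z(J, K) = 4*K + (J*K + K) = 4*K + (K + J*K) = 5*K + J*K)
M(W) = ⅓ (M(W) = ⅔ - W/(3*W) = ⅔ - ⅓*1 = ⅔ - ⅓ = ⅓)
(M(9) + z(I(5), 0))*42 = (⅓ + 0*(5 - 4))*42 = (⅓ + 0*1)*42 = (⅓ + 0)*42 = (⅓)*42 = 14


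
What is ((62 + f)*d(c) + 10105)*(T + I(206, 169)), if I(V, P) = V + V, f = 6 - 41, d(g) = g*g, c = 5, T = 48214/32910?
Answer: 14668490452/3291 ≈ 4.4572e+6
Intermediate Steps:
T = 24107/16455 (T = 48214*(1/32910) = 24107/16455 ≈ 1.4650)
d(g) = g**2
f = -35
I(V, P) = 2*V
((62 + f)*d(c) + 10105)*(T + I(206, 169)) = ((62 - 35)*5**2 + 10105)*(24107/16455 + 2*206) = (27*25 + 10105)*(24107/16455 + 412) = (675 + 10105)*(6803567/16455) = 10780*(6803567/16455) = 14668490452/3291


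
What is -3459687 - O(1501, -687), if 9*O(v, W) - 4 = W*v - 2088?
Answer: -30103912/9 ≈ -3.3449e+6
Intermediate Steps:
O(v, W) = -2084/9 + W*v/9 (O(v, W) = 4/9 + (W*v - 2088)/9 = 4/9 + (-2088 + W*v)/9 = 4/9 + (-232 + W*v/9) = -2084/9 + W*v/9)
-3459687 - O(1501, -687) = -3459687 - (-2084/9 + (⅑)*(-687)*1501) = -3459687 - (-2084/9 - 343729/3) = -3459687 - 1*(-1033271/9) = -3459687 + 1033271/9 = -30103912/9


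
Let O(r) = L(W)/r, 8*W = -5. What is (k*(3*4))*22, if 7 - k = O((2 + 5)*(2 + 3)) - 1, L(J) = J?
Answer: 14817/7 ≈ 2116.7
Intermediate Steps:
W = -5/8 (W = (⅛)*(-5) = -5/8 ≈ -0.62500)
O(r) = -5/(8*r)
k = 449/56 (k = 7 - (-5*1/((2 + 3)*(2 + 5))/8 - 1) = 7 - (-5/(8*(7*5)) - 1) = 7 - (-5/8/35 - 1) = 7 - (-5/8*1/35 - 1) = 7 - (-1/56 - 1) = 7 - 1*(-57/56) = 7 + 57/56 = 449/56 ≈ 8.0179)
(k*(3*4))*22 = (449*(3*4)/56)*22 = ((449/56)*12)*22 = (1347/14)*22 = 14817/7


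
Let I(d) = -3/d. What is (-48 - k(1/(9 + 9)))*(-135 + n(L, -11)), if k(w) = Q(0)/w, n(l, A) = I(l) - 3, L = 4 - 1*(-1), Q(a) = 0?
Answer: 33264/5 ≈ 6652.8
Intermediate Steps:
L = 5 (L = 4 + 1 = 5)
n(l, A) = -3 - 3/l (n(l, A) = -3/l - 3 = -3 - 3/l)
k(w) = 0 (k(w) = 0/w = 0)
(-48 - k(1/(9 + 9)))*(-135 + n(L, -11)) = (-48 - 1*0)*(-135 + (-3 - 3/5)) = (-48 + 0)*(-135 + (-3 - 3*⅕)) = -48*(-135 + (-3 - ⅗)) = -48*(-135 - 18/5) = -48*(-693/5) = 33264/5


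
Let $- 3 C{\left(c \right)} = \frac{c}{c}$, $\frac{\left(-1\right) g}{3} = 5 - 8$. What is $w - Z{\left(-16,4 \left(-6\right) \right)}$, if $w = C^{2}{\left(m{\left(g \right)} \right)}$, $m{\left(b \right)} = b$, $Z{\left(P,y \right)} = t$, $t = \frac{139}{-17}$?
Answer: $\frac{1268}{153} \approx 8.2876$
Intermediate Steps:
$t = - \frac{139}{17}$ ($t = 139 \left(- \frac{1}{17}\right) = - \frac{139}{17} \approx -8.1765$)
$Z{\left(P,y \right)} = - \frac{139}{17}$
$g = 9$ ($g = - 3 \left(5 - 8\right) = \left(-3\right) \left(-3\right) = 9$)
$C{\left(c \right)} = - \frac{1}{3}$ ($C{\left(c \right)} = - \frac{c \frac{1}{c}}{3} = \left(- \frac{1}{3}\right) 1 = - \frac{1}{3}$)
$w = \frac{1}{9}$ ($w = \left(- \frac{1}{3}\right)^{2} = \frac{1}{9} \approx 0.11111$)
$w - Z{\left(-16,4 \left(-6\right) \right)} = \frac{1}{9} - - \frac{139}{17} = \frac{1}{9} + \frac{139}{17} = \frac{1268}{153}$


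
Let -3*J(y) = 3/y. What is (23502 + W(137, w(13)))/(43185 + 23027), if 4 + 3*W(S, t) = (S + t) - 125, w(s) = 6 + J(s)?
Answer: 916759/2582268 ≈ 0.35502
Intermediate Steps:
J(y) = -1/y
w(s) = 6 - 1/s
W(S, t) = -43 + S/3 + t/3 (W(S, t) = -4/3 + ((S + t) - 125)/3 = -4/3 + (-125 + S + t)/3 = -4/3 + (-125/3 + S/3 + t/3) = -43 + S/3 + t/3)
(23502 + W(137, w(13)))/(43185 + 23027) = (23502 + (-43 + (⅓)*137 + (6 - 1/13)/3))/(43185 + 23027) = (23502 + (-43 + 137/3 + (6 - 1*1/13)/3))/66212 = (23502 + (-43 + 137/3 + (6 - 1/13)/3))*(1/66212) = (23502 + (-43 + 137/3 + (⅓)*(77/13)))*(1/66212) = (23502 + (-43 + 137/3 + 77/39))*(1/66212) = (23502 + 181/39)*(1/66212) = (916759/39)*(1/66212) = 916759/2582268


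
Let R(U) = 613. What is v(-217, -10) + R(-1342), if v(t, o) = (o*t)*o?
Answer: -21087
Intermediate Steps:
v(t, o) = t*o²
v(-217, -10) + R(-1342) = -217*(-10)² + 613 = -217*100 + 613 = -21700 + 613 = -21087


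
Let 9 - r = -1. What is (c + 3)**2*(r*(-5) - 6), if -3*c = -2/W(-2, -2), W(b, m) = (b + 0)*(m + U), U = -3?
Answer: -118496/225 ≈ -526.65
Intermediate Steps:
r = 10 (r = 9 - 1*(-1) = 9 + 1 = 10)
W(b, m) = b*(-3 + m) (W(b, m) = (b + 0)*(m - 3) = b*(-3 + m))
c = 1/15 (c = -(-2)/(3*((-2*(-3 - 2)))) = -(-2)/(3*((-2*(-5)))) = -(-2)/(3*10) = -1/3*(-1/5) = 1/15 ≈ 0.066667)
(c + 3)**2*(r*(-5) - 6) = (1/15 + 3)**2*(10*(-5) - 6) = (46/15)**2*(-50 - 6) = (2116/225)*(-56) = -118496/225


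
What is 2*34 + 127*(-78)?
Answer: -9838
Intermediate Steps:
2*34 + 127*(-78) = 68 - 9906 = -9838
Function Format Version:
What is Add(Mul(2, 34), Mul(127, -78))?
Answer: -9838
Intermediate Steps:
Add(Mul(2, 34), Mul(127, -78)) = Add(68, -9906) = -9838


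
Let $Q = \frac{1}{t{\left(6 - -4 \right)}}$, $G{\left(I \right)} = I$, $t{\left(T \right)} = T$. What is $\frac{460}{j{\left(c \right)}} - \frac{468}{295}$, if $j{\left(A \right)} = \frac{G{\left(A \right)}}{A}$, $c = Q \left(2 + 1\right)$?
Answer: $\frac{135232}{295} \approx 458.41$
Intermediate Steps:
$Q = \frac{1}{10}$ ($Q = \frac{1}{6 - -4} = \frac{1}{6 + 4} = \frac{1}{10} \approx 0.1$)
$c = \frac{3}{10}$ ($c = \frac{2 + 1}{10} = \frac{1}{10} \cdot 3 = \frac{3}{10} \approx 0.3$)
$j{\left(A \right)} = 1$ ($j{\left(A \right)} = \frac{A}{A} = 1$)
$\frac{460}{j{\left(c \right)}} - \frac{468}{295} = \frac{460}{1} - \frac{468}{295} = 460 \cdot 1 - \frac{468}{295} = 460 - \frac{468}{295} = \frac{135232}{295}$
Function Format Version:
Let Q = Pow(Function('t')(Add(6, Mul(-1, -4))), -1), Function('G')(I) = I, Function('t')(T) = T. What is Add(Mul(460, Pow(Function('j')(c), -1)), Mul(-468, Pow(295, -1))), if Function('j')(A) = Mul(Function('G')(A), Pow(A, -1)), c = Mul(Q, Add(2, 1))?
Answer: Rational(135232, 295) ≈ 458.41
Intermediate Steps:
Q = Rational(1, 10) (Q = Pow(Add(6, Mul(-1, -4)), -1) = Pow(Add(6, 4), -1) = Pow(10, -1) = Rational(1, 10) ≈ 0.10000)
c = Rational(3, 10) (c = Mul(Rational(1, 10), Add(2, 1)) = Mul(Rational(1, 10), 3) = Rational(3, 10) ≈ 0.30000)
Function('j')(A) = 1 (Function('j')(A) = Mul(A, Pow(A, -1)) = 1)
Add(Mul(460, Pow(Function('j')(c), -1)), Mul(-468, Pow(295, -1))) = Add(Mul(460, Pow(1, -1)), Mul(-468, Pow(295, -1))) = Add(Mul(460, 1), Mul(-468, Rational(1, 295))) = Add(460, Rational(-468, 295)) = Rational(135232, 295)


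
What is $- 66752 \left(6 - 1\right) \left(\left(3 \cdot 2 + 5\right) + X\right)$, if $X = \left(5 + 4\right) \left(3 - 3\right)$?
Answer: $-3671360$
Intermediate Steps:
$X = 0$ ($X = 9 \cdot 0 = 0$)
$- 66752 \left(6 - 1\right) \left(\left(3 \cdot 2 + 5\right) + X\right) = - 66752 \left(6 - 1\right) \left(\left(3 \cdot 2 + 5\right) + 0\right) = - 66752 \cdot 5 \left(\left(6 + 5\right) + 0\right) = - 66752 \cdot 5 \left(11 + 0\right) = - 66752 \cdot 5 \cdot 11 = \left(-66752\right) 55 = -3671360$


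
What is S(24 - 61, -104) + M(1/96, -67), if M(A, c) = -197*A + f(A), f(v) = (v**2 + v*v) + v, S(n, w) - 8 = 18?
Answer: 110401/4608 ≈ 23.959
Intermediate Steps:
S(n, w) = 26 (S(n, w) = 8 + 18 = 26)
f(v) = v + 2*v**2 (f(v) = (v**2 + v**2) + v = 2*v**2 + v = v + 2*v**2)
M(A, c) = -197*A + A*(1 + 2*A)
S(24 - 61, -104) + M(1/96, -67) = 26 + 2*(-98 + 1/96)/96 = 26 + 2*(1/96)*(-98 + 1/96) = 26 + 2*(1/96)*(-9407/96) = 26 - 9407/4608 = 110401/4608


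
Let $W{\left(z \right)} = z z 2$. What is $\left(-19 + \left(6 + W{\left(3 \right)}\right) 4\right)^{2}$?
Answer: $5929$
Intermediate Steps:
$W{\left(z \right)} = 2 z^{2}$ ($W{\left(z \right)} = z^{2} \cdot 2 = 2 z^{2}$)
$\left(-19 + \left(6 + W{\left(3 \right)}\right) 4\right)^{2} = \left(-19 + \left(6 + 2 \cdot 3^{2}\right) 4\right)^{2} = \left(-19 + \left(6 + 2 \cdot 9\right) 4\right)^{2} = \left(-19 + \left(6 + 18\right) 4\right)^{2} = \left(-19 + 24 \cdot 4\right)^{2} = \left(-19 + 96\right)^{2} = 77^{2} = 5929$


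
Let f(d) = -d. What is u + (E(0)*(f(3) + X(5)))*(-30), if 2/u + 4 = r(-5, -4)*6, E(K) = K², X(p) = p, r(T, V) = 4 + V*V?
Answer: 1/58 ≈ 0.017241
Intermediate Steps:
r(T, V) = 4 + V²
u = 1/58 (u = 2/(-4 + (4 + (-4)²)*6) = 2/(-4 + (4 + 16)*6) = 2/(-4 + 20*6) = 2/(-4 + 120) = 2/116 = 2*(1/116) = 1/58 ≈ 0.017241)
u + (E(0)*(f(3) + X(5)))*(-30) = 1/58 + (0²*(-1*3 + 5))*(-30) = 1/58 + (0*(-3 + 5))*(-30) = 1/58 + (0*2)*(-30) = 1/58 + 0*(-30) = 1/58 + 0 = 1/58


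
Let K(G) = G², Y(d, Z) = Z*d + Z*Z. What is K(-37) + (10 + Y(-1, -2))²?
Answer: 1625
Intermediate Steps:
Y(d, Z) = Z² + Z*d (Y(d, Z) = Z*d + Z² = Z² + Z*d)
K(-37) + (10 + Y(-1, -2))² = (-37)² + (10 - 2*(-2 - 1))² = 1369 + (10 - 2*(-3))² = 1369 + (10 + 6)² = 1369 + 16² = 1369 + 256 = 1625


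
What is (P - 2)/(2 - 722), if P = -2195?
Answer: 2197/720 ≈ 3.0514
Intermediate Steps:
(P - 2)/(2 - 722) = (-2195 - 2)/(2 - 722) = -2197/(-720) = -2197*(-1/720) = 2197/720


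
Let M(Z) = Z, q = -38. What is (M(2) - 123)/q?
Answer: 121/38 ≈ 3.1842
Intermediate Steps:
(M(2) - 123)/q = (2 - 123)/(-38) = -1/38*(-121) = 121/38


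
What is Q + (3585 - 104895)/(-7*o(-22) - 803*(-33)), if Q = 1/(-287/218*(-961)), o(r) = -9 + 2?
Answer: -13968109853/3661062118 ≈ -3.8153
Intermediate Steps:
o(r) = -7
Q = 218/275807 (Q = 1/(-287*1/218*(-961)) = 1/(-287/218*(-961)) = 1/(275807/218) = 218/275807 ≈ 0.00079041)
Q + (3585 - 104895)/(-7*o(-22) - 803*(-33)) = 218/275807 + (3585 - 104895)/(-7*(-7) - 803*(-33)) = 218/275807 - 101310/(49 + 26499) = 218/275807 - 101310/26548 = 218/275807 - 101310*1/26548 = 218/275807 - 50655/13274 = -13968109853/3661062118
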